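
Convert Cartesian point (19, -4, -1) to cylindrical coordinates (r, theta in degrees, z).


r = sqrt(19^2 + (-4)^2) = 19.4165
theta = atan2(-4, 19) = 348.1113 deg
z = -1

r = 19.4165, theta = 348.1113 deg, z = -1


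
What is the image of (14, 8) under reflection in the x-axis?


Reflection across x-axis: (x, y) -> (x, -y)
(14, 8) -> (14, -8)

(14, -8)


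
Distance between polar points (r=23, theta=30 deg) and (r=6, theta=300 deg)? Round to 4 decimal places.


d = sqrt(r1^2 + r2^2 - 2*r1*r2*cos(t2-t1))
d = sqrt(23^2 + 6^2 - 2*23*6*cos(300-30)) = 23.7697

23.7697


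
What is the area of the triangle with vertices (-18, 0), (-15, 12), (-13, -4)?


Area = |x1(y2-y3) + x2(y3-y1) + x3(y1-y2)| / 2
= |-18*(12--4) + -15*(-4-0) + -13*(0-12)| / 2
= 36

36


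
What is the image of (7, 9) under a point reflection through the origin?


Reflection through origin: (x, y) -> (-x, -y)
(7, 9) -> (-7, -9)

(-7, -9)


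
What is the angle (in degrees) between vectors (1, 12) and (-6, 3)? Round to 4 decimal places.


dot = 1*-6 + 12*3 = 30
|u| = 12.0416, |v| = 6.7082
cos(angle) = 0.3714
angle = 68.1986 degrees

68.1986 degrees


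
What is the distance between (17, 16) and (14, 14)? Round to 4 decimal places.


d = sqrt((14-17)^2 + (14-16)^2) = 3.6056

3.6056


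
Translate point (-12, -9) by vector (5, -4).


Translation: (x+dx, y+dy) = (-12+5, -9+-4) = (-7, -13)

(-7, -13)


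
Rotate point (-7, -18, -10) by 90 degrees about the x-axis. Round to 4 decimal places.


x' = -7
y' = -18*cos(90) - -10*sin(90) = 10
z' = -18*sin(90) + -10*cos(90) = -18

(-7, 10, -18)


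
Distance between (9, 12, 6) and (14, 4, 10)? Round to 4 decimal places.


d = sqrt((14-9)^2 + (4-12)^2 + (10-6)^2) = 10.247

10.247


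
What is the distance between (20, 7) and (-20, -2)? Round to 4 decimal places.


d = sqrt((-20-20)^2 + (-2-7)^2) = 41

41


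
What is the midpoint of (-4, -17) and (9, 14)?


Midpoint = ((-4+9)/2, (-17+14)/2) = (2.5, -1.5)

(2.5, -1.5)


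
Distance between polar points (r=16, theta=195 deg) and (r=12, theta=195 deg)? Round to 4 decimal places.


d = sqrt(r1^2 + r2^2 - 2*r1*r2*cos(t2-t1))
d = sqrt(16^2 + 12^2 - 2*16*12*cos(195-195)) = 4

4


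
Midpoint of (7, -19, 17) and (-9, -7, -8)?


Midpoint = ((7+-9)/2, (-19+-7)/2, (17+-8)/2) = (-1, -13, 4.5)

(-1, -13, 4.5)


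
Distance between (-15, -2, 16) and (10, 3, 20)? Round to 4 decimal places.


d = sqrt((10--15)^2 + (3--2)^2 + (20-16)^2) = 25.807

25.807


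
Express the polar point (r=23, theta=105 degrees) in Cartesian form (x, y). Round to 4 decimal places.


x = 23 * cos(105) = -5.9528
y = 23 * sin(105) = 22.2163

(-5.9528, 22.2163)


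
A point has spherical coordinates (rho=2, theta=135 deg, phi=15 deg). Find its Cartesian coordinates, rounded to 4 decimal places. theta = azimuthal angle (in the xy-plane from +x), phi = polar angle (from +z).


x = 2 * sin(15) * cos(135) = -0.366
y = 2 * sin(15) * sin(135) = 0.366
z = 2 * cos(15) = 1.9319

(-0.366, 0.366, 1.9319)


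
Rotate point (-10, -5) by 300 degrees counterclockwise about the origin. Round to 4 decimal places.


x' = -10*cos(300) - -5*sin(300) = -9.3301
y' = -10*sin(300) + -5*cos(300) = 6.1603

(-9.3301, 6.1603)


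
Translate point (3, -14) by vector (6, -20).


Translation: (x+dx, y+dy) = (3+6, -14+-20) = (9, -34)

(9, -34)


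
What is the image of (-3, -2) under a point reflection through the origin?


Reflection through origin: (x, y) -> (-x, -y)
(-3, -2) -> (3, 2)

(3, 2)


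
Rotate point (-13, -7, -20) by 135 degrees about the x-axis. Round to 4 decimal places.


x' = -13
y' = -7*cos(135) - -20*sin(135) = 19.0919
z' = -7*sin(135) + -20*cos(135) = 9.1924

(-13, 19.0919, 9.1924)


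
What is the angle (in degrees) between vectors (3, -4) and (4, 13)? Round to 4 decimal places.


dot = 3*4 + -4*13 = -40
|u| = 5, |v| = 13.6015
cos(angle) = -0.5882
angle = 126.0274 degrees

126.0274 degrees


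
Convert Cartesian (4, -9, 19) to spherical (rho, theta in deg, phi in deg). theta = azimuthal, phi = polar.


rho = sqrt(4^2 + (-9)^2 + 19^2) = 21.4009
theta = atan2(-9, 4) = 293.9625 deg
phi = acos(19/21.4009) = 27.4005 deg

rho = 21.4009, theta = 293.9625 deg, phi = 27.4005 deg


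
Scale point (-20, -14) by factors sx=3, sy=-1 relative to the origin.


Scaling: (x*sx, y*sy) = (-20*3, -14*-1) = (-60, 14)

(-60, 14)


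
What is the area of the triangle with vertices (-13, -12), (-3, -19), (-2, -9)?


Area = |x1(y2-y3) + x2(y3-y1) + x3(y1-y2)| / 2
= |-13*(-19--9) + -3*(-9--12) + -2*(-12--19)| / 2
= 53.5

53.5


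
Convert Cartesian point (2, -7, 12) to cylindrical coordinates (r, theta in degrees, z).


r = sqrt(2^2 + (-7)^2) = 7.2801
theta = atan2(-7, 2) = 285.9454 deg
z = 12

r = 7.2801, theta = 285.9454 deg, z = 12


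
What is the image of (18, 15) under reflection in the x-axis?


Reflection across x-axis: (x, y) -> (x, -y)
(18, 15) -> (18, -15)

(18, -15)


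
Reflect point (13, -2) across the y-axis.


Reflection across y-axis: (x, y) -> (-x, y)
(13, -2) -> (-13, -2)

(-13, -2)


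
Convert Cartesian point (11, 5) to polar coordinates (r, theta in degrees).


r = sqrt(11^2 + 5^2) = 12.083
theta = atan2(5, 11) = 24.444 degrees

r = 12.083, theta = 24.444 degrees


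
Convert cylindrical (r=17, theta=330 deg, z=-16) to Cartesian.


x = 17 * cos(330) = 14.7224
y = 17 * sin(330) = -8.5
z = -16

(14.7224, -8.5, -16)


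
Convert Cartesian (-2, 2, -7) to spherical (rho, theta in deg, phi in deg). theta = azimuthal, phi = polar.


rho = sqrt((-2)^2 + 2^2 + (-7)^2) = 7.5498
theta = atan2(2, -2) = 135 deg
phi = acos(-7/7.5498) = 157.9983 deg

rho = 7.5498, theta = 135 deg, phi = 157.9983 deg


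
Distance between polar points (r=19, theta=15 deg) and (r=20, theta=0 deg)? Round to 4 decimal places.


d = sqrt(r1^2 + r2^2 - 2*r1*r2*cos(t2-t1))
d = sqrt(19^2 + 20^2 - 2*19*20*cos(0-15)) = 5.1862

5.1862


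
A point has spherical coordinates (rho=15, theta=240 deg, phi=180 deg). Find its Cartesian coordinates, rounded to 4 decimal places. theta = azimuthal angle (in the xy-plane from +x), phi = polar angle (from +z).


x = 15 * sin(180) * cos(240) = 0
y = 15 * sin(180) * sin(240) = 0
z = 15 * cos(180) = -15

(0, 0, -15)


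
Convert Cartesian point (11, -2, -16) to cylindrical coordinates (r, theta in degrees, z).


r = sqrt(11^2 + (-2)^2) = 11.1803
theta = atan2(-2, 11) = 349.6952 deg
z = -16

r = 11.1803, theta = 349.6952 deg, z = -16


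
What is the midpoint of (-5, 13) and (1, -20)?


Midpoint = ((-5+1)/2, (13+-20)/2) = (-2, -3.5)

(-2, -3.5)


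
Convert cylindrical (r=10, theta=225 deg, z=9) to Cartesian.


x = 10 * cos(225) = -7.0711
y = 10 * sin(225) = -7.0711
z = 9

(-7.0711, -7.0711, 9)


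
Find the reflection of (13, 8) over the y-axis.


Reflection across y-axis: (x, y) -> (-x, y)
(13, 8) -> (-13, 8)

(-13, 8)


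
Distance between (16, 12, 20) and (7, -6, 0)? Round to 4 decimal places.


d = sqrt((7-16)^2 + (-6-12)^2 + (0-20)^2) = 28.3725

28.3725


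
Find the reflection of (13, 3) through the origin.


Reflection through origin: (x, y) -> (-x, -y)
(13, 3) -> (-13, -3)

(-13, -3)


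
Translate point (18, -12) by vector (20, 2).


Translation: (x+dx, y+dy) = (18+20, -12+2) = (38, -10)

(38, -10)


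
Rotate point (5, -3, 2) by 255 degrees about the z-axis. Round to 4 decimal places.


x' = 5*cos(255) - -3*sin(255) = -4.1919
y' = 5*sin(255) + -3*cos(255) = -4.0532
z' = 2

(-4.1919, -4.0532, 2)


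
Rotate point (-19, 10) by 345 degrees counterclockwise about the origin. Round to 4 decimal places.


x' = -19*cos(345) - 10*sin(345) = -15.7644
y' = -19*sin(345) + 10*cos(345) = 14.5768

(-15.7644, 14.5768)


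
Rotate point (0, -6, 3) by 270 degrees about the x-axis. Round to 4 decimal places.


x' = 0
y' = -6*cos(270) - 3*sin(270) = 3
z' = -6*sin(270) + 3*cos(270) = 6

(0, 3, 6)


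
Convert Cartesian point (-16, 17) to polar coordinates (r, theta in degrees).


r = sqrt((-16)^2 + 17^2) = 23.3452
theta = atan2(17, -16) = 133.2643 degrees

r = 23.3452, theta = 133.2643 degrees


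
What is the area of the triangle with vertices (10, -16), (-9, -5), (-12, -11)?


Area = |x1(y2-y3) + x2(y3-y1) + x3(y1-y2)| / 2
= |10*(-5--11) + -9*(-11--16) + -12*(-16--5)| / 2
= 73.5

73.5


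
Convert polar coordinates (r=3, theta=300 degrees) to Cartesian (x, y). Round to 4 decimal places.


x = 3 * cos(300) = 1.5
y = 3 * sin(300) = -2.5981

(1.5, -2.5981)


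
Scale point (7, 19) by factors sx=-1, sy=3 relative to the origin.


Scaling: (x*sx, y*sy) = (7*-1, 19*3) = (-7, 57)

(-7, 57)


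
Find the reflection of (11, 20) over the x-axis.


Reflection across x-axis: (x, y) -> (x, -y)
(11, 20) -> (11, -20)

(11, -20)


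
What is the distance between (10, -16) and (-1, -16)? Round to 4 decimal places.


d = sqrt((-1-10)^2 + (-16--16)^2) = 11

11


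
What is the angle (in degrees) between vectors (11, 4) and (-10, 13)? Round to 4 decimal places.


dot = 11*-10 + 4*13 = -58
|u| = 11.7047, |v| = 16.4012
cos(angle) = -0.3021
angle = 107.5855 degrees

107.5855 degrees


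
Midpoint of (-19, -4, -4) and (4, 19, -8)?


Midpoint = ((-19+4)/2, (-4+19)/2, (-4+-8)/2) = (-7.5, 7.5, -6)

(-7.5, 7.5, -6)


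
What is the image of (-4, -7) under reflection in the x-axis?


Reflection across x-axis: (x, y) -> (x, -y)
(-4, -7) -> (-4, 7)

(-4, 7)


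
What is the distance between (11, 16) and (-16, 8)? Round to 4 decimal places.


d = sqrt((-16-11)^2 + (8-16)^2) = 28.1603

28.1603


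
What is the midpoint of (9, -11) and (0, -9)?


Midpoint = ((9+0)/2, (-11+-9)/2) = (4.5, -10)

(4.5, -10)


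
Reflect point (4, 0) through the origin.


Reflection through origin: (x, y) -> (-x, -y)
(4, 0) -> (-4, 0)

(-4, 0)


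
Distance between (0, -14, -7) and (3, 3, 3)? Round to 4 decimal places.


d = sqrt((3-0)^2 + (3--14)^2 + (3--7)^2) = 19.9499

19.9499


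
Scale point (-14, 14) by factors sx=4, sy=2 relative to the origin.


Scaling: (x*sx, y*sy) = (-14*4, 14*2) = (-56, 28)

(-56, 28)


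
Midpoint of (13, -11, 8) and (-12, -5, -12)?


Midpoint = ((13+-12)/2, (-11+-5)/2, (8+-12)/2) = (0.5, -8, -2)

(0.5, -8, -2)


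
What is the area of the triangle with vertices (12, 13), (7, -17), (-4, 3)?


Area = |x1(y2-y3) + x2(y3-y1) + x3(y1-y2)| / 2
= |12*(-17-3) + 7*(3-13) + -4*(13--17)| / 2
= 215

215


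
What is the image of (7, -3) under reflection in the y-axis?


Reflection across y-axis: (x, y) -> (-x, y)
(7, -3) -> (-7, -3)

(-7, -3)


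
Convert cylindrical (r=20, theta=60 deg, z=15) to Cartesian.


x = 20 * cos(60) = 10
y = 20 * sin(60) = 17.3205
z = 15

(10, 17.3205, 15)


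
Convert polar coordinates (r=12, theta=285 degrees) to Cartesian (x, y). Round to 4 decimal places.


x = 12 * cos(285) = 3.1058
y = 12 * sin(285) = -11.5911

(3.1058, -11.5911)


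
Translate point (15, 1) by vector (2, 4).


Translation: (x+dx, y+dy) = (15+2, 1+4) = (17, 5)

(17, 5)


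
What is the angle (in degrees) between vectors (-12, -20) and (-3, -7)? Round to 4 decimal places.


dot = -12*-3 + -20*-7 = 176
|u| = 23.3238, |v| = 7.6158
cos(angle) = 0.9908
angle = 7.7652 degrees

7.7652 degrees


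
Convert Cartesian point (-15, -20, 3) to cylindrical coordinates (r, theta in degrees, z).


r = sqrt((-15)^2 + (-20)^2) = 25
theta = atan2(-20, -15) = 233.1301 deg
z = 3

r = 25, theta = 233.1301 deg, z = 3


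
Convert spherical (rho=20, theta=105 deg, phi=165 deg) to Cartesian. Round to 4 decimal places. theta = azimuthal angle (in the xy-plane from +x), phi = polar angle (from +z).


x = 20 * sin(165) * cos(105) = -1.3397
y = 20 * sin(165) * sin(105) = 5
z = 20 * cos(165) = -19.3185

(-1.3397, 5, -19.3185)


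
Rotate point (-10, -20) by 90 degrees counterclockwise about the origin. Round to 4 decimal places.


x' = -10*cos(90) - -20*sin(90) = 20
y' = -10*sin(90) + -20*cos(90) = -10

(20, -10)


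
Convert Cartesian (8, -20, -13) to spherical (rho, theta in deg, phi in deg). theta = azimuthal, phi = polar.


rho = sqrt(8^2 + (-20)^2 + (-13)^2) = 25.1595
theta = atan2(-20, 8) = 291.8014 deg
phi = acos(-13/25.1595) = 121.1114 deg

rho = 25.1595, theta = 291.8014 deg, phi = 121.1114 deg


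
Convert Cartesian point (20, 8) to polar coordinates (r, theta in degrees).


r = sqrt(20^2 + 8^2) = 21.5407
theta = atan2(8, 20) = 21.8014 degrees

r = 21.5407, theta = 21.8014 degrees


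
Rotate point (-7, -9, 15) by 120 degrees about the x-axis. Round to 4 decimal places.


x' = -7
y' = -9*cos(120) - 15*sin(120) = -8.4904
z' = -9*sin(120) + 15*cos(120) = -15.2942

(-7, -8.4904, -15.2942)


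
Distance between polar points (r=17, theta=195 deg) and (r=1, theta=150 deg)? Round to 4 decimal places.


d = sqrt(r1^2 + r2^2 - 2*r1*r2*cos(t2-t1))
d = sqrt(17^2 + 1^2 - 2*17*1*cos(150-195)) = 16.3082

16.3082


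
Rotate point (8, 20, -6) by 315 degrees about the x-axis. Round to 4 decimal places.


x' = 8
y' = 20*cos(315) - -6*sin(315) = 9.8995
z' = 20*sin(315) + -6*cos(315) = -18.3848

(8, 9.8995, -18.3848)


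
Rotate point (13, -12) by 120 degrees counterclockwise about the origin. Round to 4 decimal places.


x' = 13*cos(120) - -12*sin(120) = 3.8923
y' = 13*sin(120) + -12*cos(120) = 17.2583

(3.8923, 17.2583)


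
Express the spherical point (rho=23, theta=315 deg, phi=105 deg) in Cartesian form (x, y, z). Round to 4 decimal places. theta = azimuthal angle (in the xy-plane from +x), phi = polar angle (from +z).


x = 23 * sin(105) * cos(315) = 15.7093
y = 23 * sin(105) * sin(315) = -15.7093
z = 23 * cos(105) = -5.9528

(15.7093, -15.7093, -5.9528)


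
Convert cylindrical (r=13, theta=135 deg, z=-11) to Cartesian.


x = 13 * cos(135) = -9.1924
y = 13 * sin(135) = 9.1924
z = -11

(-9.1924, 9.1924, -11)


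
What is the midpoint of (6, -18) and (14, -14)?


Midpoint = ((6+14)/2, (-18+-14)/2) = (10, -16)

(10, -16)


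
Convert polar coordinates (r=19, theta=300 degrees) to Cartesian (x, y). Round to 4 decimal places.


x = 19 * cos(300) = 9.5
y = 19 * sin(300) = -16.4545

(9.5, -16.4545)


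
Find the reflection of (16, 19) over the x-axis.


Reflection across x-axis: (x, y) -> (x, -y)
(16, 19) -> (16, -19)

(16, -19)


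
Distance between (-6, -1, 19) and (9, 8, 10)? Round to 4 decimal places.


d = sqrt((9--6)^2 + (8--1)^2 + (10-19)^2) = 19.6723

19.6723


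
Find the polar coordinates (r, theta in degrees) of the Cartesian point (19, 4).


r = sqrt(19^2 + 4^2) = 19.4165
theta = atan2(4, 19) = 11.8887 degrees

r = 19.4165, theta = 11.8887 degrees


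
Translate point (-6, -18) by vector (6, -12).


Translation: (x+dx, y+dy) = (-6+6, -18+-12) = (0, -30)

(0, -30)


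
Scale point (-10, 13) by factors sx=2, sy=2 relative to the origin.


Scaling: (x*sx, y*sy) = (-10*2, 13*2) = (-20, 26)

(-20, 26)


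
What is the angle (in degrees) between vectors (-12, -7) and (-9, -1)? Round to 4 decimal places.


dot = -12*-9 + -7*-1 = 115
|u| = 13.8924, |v| = 9.0554
cos(angle) = 0.9141
angle = 23.9162 degrees

23.9162 degrees


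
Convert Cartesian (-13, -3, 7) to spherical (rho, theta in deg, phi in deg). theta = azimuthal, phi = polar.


rho = sqrt((-13)^2 + (-3)^2 + 7^2) = 15.0665
theta = atan2(-3, -13) = 192.9946 deg
phi = acos(7/15.0665) = 62.3153 deg

rho = 15.0665, theta = 192.9946 deg, phi = 62.3153 deg


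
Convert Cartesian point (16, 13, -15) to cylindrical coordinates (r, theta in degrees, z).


r = sqrt(16^2 + 13^2) = 20.6155
theta = atan2(13, 16) = 39.0939 deg
z = -15

r = 20.6155, theta = 39.0939 deg, z = -15


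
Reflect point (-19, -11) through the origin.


Reflection through origin: (x, y) -> (-x, -y)
(-19, -11) -> (19, 11)

(19, 11)


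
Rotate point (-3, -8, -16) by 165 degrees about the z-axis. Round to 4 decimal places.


x' = -3*cos(165) - -8*sin(165) = 4.9683
y' = -3*sin(165) + -8*cos(165) = 6.9509
z' = -16

(4.9683, 6.9509, -16)


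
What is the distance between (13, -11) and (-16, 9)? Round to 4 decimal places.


d = sqrt((-16-13)^2 + (9--11)^2) = 35.2278

35.2278


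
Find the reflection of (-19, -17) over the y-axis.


Reflection across y-axis: (x, y) -> (-x, y)
(-19, -17) -> (19, -17)

(19, -17)


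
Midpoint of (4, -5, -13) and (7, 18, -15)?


Midpoint = ((4+7)/2, (-5+18)/2, (-13+-15)/2) = (5.5, 6.5, -14)

(5.5, 6.5, -14)


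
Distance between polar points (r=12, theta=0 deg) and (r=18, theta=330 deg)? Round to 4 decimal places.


d = sqrt(r1^2 + r2^2 - 2*r1*r2*cos(t2-t1))
d = sqrt(12^2 + 18^2 - 2*12*18*cos(330-0)) = 9.689

9.689


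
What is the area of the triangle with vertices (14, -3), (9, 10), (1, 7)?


Area = |x1(y2-y3) + x2(y3-y1) + x3(y1-y2)| / 2
= |14*(10-7) + 9*(7--3) + 1*(-3-10)| / 2
= 59.5

59.5


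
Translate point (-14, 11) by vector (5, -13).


Translation: (x+dx, y+dy) = (-14+5, 11+-13) = (-9, -2)

(-9, -2)


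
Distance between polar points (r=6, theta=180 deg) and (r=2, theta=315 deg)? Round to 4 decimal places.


d = sqrt(r1^2 + r2^2 - 2*r1*r2*cos(t2-t1))
d = sqrt(6^2 + 2^2 - 2*6*2*cos(315-180)) = 7.5479

7.5479


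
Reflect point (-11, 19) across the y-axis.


Reflection across y-axis: (x, y) -> (-x, y)
(-11, 19) -> (11, 19)

(11, 19)


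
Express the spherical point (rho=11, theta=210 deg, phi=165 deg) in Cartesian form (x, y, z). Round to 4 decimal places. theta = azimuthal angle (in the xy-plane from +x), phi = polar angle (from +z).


x = 11 * sin(165) * cos(210) = -2.4656
y = 11 * sin(165) * sin(210) = -1.4235
z = 11 * cos(165) = -10.6252

(-2.4656, -1.4235, -10.6252)


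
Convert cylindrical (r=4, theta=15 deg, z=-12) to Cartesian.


x = 4 * cos(15) = 3.8637
y = 4 * sin(15) = 1.0353
z = -12

(3.8637, 1.0353, -12)


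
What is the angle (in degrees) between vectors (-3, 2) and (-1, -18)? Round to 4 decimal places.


dot = -3*-1 + 2*-18 = -33
|u| = 3.6056, |v| = 18.0278
cos(angle) = -0.5077
angle = 120.5102 degrees

120.5102 degrees


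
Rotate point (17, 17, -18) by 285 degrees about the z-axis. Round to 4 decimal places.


x' = 17*cos(285) - 17*sin(285) = 20.8207
y' = 17*sin(285) + 17*cos(285) = -12.0208
z' = -18

(20.8207, -12.0208, -18)


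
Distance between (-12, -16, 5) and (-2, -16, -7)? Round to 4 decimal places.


d = sqrt((-2--12)^2 + (-16--16)^2 + (-7-5)^2) = 15.6205

15.6205


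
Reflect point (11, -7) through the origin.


Reflection through origin: (x, y) -> (-x, -y)
(11, -7) -> (-11, 7)

(-11, 7)


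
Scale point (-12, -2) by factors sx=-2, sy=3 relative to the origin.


Scaling: (x*sx, y*sy) = (-12*-2, -2*3) = (24, -6)

(24, -6)


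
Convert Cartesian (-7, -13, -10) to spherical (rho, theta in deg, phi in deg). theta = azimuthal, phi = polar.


rho = sqrt((-7)^2 + (-13)^2 + (-10)^2) = 17.8326
theta = atan2(-13, -7) = 241.6992 deg
phi = acos(-10/17.8326) = 124.1092 deg

rho = 17.8326, theta = 241.6992 deg, phi = 124.1092 deg


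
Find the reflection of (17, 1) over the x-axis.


Reflection across x-axis: (x, y) -> (x, -y)
(17, 1) -> (17, -1)

(17, -1)


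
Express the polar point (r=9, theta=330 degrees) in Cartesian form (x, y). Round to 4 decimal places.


x = 9 * cos(330) = 7.7942
y = 9 * sin(330) = -4.5

(7.7942, -4.5)


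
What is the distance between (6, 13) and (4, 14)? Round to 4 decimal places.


d = sqrt((4-6)^2 + (14-13)^2) = 2.2361

2.2361


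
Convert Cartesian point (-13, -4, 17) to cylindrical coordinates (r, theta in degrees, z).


r = sqrt((-13)^2 + (-4)^2) = 13.6015
theta = atan2(-4, -13) = 197.1027 deg
z = 17

r = 13.6015, theta = 197.1027 deg, z = 17


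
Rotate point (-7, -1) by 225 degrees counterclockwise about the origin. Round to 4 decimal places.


x' = -7*cos(225) - -1*sin(225) = 4.2426
y' = -7*sin(225) + -1*cos(225) = 5.6569

(4.2426, 5.6569)


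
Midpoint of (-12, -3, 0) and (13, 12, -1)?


Midpoint = ((-12+13)/2, (-3+12)/2, (0+-1)/2) = (0.5, 4.5, -0.5)

(0.5, 4.5, -0.5)


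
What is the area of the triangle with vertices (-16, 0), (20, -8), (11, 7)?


Area = |x1(y2-y3) + x2(y3-y1) + x3(y1-y2)| / 2
= |-16*(-8-7) + 20*(7-0) + 11*(0--8)| / 2
= 234

234


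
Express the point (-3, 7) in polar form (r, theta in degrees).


r = sqrt((-3)^2 + 7^2) = 7.6158
theta = atan2(7, -3) = 113.1986 degrees

r = 7.6158, theta = 113.1986 degrees


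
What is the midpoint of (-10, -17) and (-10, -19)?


Midpoint = ((-10+-10)/2, (-17+-19)/2) = (-10, -18)

(-10, -18)


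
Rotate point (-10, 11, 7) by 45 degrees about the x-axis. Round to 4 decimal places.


x' = -10
y' = 11*cos(45) - 7*sin(45) = 2.8284
z' = 11*sin(45) + 7*cos(45) = 12.7279

(-10, 2.8284, 12.7279)


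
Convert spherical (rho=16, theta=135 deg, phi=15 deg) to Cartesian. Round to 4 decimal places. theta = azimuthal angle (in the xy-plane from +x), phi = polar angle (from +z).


x = 16 * sin(15) * cos(135) = -2.9282
y = 16 * sin(15) * sin(135) = 2.9282
z = 16 * cos(15) = 15.4548

(-2.9282, 2.9282, 15.4548)


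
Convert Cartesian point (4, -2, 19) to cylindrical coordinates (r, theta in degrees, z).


r = sqrt(4^2 + (-2)^2) = 4.4721
theta = atan2(-2, 4) = 333.4349 deg
z = 19

r = 4.4721, theta = 333.4349 deg, z = 19


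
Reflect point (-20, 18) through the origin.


Reflection through origin: (x, y) -> (-x, -y)
(-20, 18) -> (20, -18)

(20, -18)


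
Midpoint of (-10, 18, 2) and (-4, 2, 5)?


Midpoint = ((-10+-4)/2, (18+2)/2, (2+5)/2) = (-7, 10, 3.5)

(-7, 10, 3.5)


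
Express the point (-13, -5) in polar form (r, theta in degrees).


r = sqrt((-13)^2 + (-5)^2) = 13.9284
theta = atan2(-5, -13) = 201.0375 degrees

r = 13.9284, theta = 201.0375 degrees


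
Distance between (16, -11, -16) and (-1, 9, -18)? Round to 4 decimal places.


d = sqrt((-1-16)^2 + (9--11)^2 + (-18--16)^2) = 26.3249

26.3249


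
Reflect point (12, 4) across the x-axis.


Reflection across x-axis: (x, y) -> (x, -y)
(12, 4) -> (12, -4)

(12, -4)


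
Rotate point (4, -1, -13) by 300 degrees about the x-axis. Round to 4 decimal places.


x' = 4
y' = -1*cos(300) - -13*sin(300) = -11.7583
z' = -1*sin(300) + -13*cos(300) = -5.634

(4, -11.7583, -5.634)


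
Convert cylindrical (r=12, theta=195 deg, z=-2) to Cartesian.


x = 12 * cos(195) = -11.5911
y = 12 * sin(195) = -3.1058
z = -2

(-11.5911, -3.1058, -2)


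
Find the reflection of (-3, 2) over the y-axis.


Reflection across y-axis: (x, y) -> (-x, y)
(-3, 2) -> (3, 2)

(3, 2)


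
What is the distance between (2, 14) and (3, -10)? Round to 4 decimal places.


d = sqrt((3-2)^2 + (-10-14)^2) = 24.0208

24.0208


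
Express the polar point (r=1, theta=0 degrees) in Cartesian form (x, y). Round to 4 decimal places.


x = 1 * cos(0) = 1
y = 1 * sin(0) = 0

(1, 0)


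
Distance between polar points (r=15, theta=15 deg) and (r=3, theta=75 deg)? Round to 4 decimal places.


d = sqrt(r1^2 + r2^2 - 2*r1*r2*cos(t2-t1))
d = sqrt(15^2 + 3^2 - 2*15*3*cos(75-15)) = 13.7477

13.7477


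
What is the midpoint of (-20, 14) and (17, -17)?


Midpoint = ((-20+17)/2, (14+-17)/2) = (-1.5, -1.5)

(-1.5, -1.5)


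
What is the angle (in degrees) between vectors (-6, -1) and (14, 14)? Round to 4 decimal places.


dot = -6*14 + -1*14 = -98
|u| = 6.0828, |v| = 19.799
cos(angle) = -0.8137
angle = 144.4623 degrees

144.4623 degrees


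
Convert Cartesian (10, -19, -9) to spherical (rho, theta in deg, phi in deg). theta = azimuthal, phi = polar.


rho = sqrt(10^2 + (-19)^2 + (-9)^2) = 23.2809
theta = atan2(-19, 10) = 297.7585 deg
phi = acos(-9/23.2809) = 112.7421 deg

rho = 23.2809, theta = 297.7585 deg, phi = 112.7421 deg


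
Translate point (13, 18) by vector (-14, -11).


Translation: (x+dx, y+dy) = (13+-14, 18+-11) = (-1, 7)

(-1, 7)


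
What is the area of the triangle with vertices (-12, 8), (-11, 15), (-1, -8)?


Area = |x1(y2-y3) + x2(y3-y1) + x3(y1-y2)| / 2
= |-12*(15--8) + -11*(-8-8) + -1*(8-15)| / 2
= 46.5

46.5


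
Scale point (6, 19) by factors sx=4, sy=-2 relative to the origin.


Scaling: (x*sx, y*sy) = (6*4, 19*-2) = (24, -38)

(24, -38)


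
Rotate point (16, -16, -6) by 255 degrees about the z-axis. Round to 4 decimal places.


x' = 16*cos(255) - -16*sin(255) = -19.5959
y' = 16*sin(255) + -16*cos(255) = -11.3137
z' = -6

(-19.5959, -11.3137, -6)


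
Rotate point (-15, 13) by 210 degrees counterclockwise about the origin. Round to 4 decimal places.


x' = -15*cos(210) - 13*sin(210) = 19.4904
y' = -15*sin(210) + 13*cos(210) = -3.7583

(19.4904, -3.7583)


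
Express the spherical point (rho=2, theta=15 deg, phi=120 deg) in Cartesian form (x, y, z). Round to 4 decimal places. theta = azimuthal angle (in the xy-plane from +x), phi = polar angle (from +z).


x = 2 * sin(120) * cos(15) = 1.673
y = 2 * sin(120) * sin(15) = 0.4483
z = 2 * cos(120) = -1

(1.673, 0.4483, -1)


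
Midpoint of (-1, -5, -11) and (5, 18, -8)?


Midpoint = ((-1+5)/2, (-5+18)/2, (-11+-8)/2) = (2, 6.5, -9.5)

(2, 6.5, -9.5)


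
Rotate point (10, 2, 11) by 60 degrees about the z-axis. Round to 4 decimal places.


x' = 10*cos(60) - 2*sin(60) = 3.2679
y' = 10*sin(60) + 2*cos(60) = 9.6603
z' = 11

(3.2679, 9.6603, 11)


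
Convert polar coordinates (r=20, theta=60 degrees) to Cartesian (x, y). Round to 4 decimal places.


x = 20 * cos(60) = 10
y = 20 * sin(60) = 17.3205

(10, 17.3205)


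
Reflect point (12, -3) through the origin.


Reflection through origin: (x, y) -> (-x, -y)
(12, -3) -> (-12, 3)

(-12, 3)


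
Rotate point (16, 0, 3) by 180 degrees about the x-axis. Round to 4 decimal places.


x' = 16
y' = 0*cos(180) - 3*sin(180) = 0
z' = 0*sin(180) + 3*cos(180) = -3

(16, 0, -3)


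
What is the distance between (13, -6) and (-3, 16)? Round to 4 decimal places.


d = sqrt((-3-13)^2 + (16--6)^2) = 27.2029

27.2029


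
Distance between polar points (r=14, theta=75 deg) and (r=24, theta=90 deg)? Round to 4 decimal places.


d = sqrt(r1^2 + r2^2 - 2*r1*r2*cos(t2-t1))
d = sqrt(14^2 + 24^2 - 2*14*24*cos(90-75)) = 11.0859

11.0859


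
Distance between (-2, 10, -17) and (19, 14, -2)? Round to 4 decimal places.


d = sqrt((19--2)^2 + (14-10)^2 + (-2--17)^2) = 26.1151

26.1151


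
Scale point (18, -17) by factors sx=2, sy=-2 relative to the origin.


Scaling: (x*sx, y*sy) = (18*2, -17*-2) = (36, 34)

(36, 34)


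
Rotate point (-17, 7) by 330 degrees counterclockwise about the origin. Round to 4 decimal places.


x' = -17*cos(330) - 7*sin(330) = -11.2224
y' = -17*sin(330) + 7*cos(330) = 14.5622

(-11.2224, 14.5622)


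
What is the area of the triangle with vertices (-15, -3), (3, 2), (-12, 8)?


Area = |x1(y2-y3) + x2(y3-y1) + x3(y1-y2)| / 2
= |-15*(2-8) + 3*(8--3) + -12*(-3-2)| / 2
= 91.5

91.5


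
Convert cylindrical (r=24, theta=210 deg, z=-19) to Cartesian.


x = 24 * cos(210) = -20.7846
y = 24 * sin(210) = -12
z = -19

(-20.7846, -12, -19)


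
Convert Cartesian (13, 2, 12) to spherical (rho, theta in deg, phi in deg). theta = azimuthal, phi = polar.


rho = sqrt(13^2 + 2^2 + 12^2) = 17.8045
theta = atan2(2, 13) = 8.7462 deg
phi = acos(12/17.8045) = 47.6245 deg

rho = 17.8045, theta = 8.7462 deg, phi = 47.6245 deg


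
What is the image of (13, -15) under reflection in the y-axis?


Reflection across y-axis: (x, y) -> (-x, y)
(13, -15) -> (-13, -15)

(-13, -15)


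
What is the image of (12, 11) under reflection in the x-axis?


Reflection across x-axis: (x, y) -> (x, -y)
(12, 11) -> (12, -11)

(12, -11)


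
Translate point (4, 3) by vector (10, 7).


Translation: (x+dx, y+dy) = (4+10, 3+7) = (14, 10)

(14, 10)


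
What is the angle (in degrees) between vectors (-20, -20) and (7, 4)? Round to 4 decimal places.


dot = -20*7 + -20*4 = -220
|u| = 28.2843, |v| = 8.0623
cos(angle) = -0.9648
angle = 164.7449 degrees

164.7449 degrees


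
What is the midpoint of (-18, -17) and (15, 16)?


Midpoint = ((-18+15)/2, (-17+16)/2) = (-1.5, -0.5)

(-1.5, -0.5)


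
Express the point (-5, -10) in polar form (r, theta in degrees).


r = sqrt((-5)^2 + (-10)^2) = 11.1803
theta = atan2(-10, -5) = 243.4349 degrees

r = 11.1803, theta = 243.4349 degrees


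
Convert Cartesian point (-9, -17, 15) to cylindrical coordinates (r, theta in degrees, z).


r = sqrt((-9)^2 + (-17)^2) = 19.2354
theta = atan2(-17, -9) = 242.1027 deg
z = 15

r = 19.2354, theta = 242.1027 deg, z = 15


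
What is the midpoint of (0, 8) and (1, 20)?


Midpoint = ((0+1)/2, (8+20)/2) = (0.5, 14)

(0.5, 14)


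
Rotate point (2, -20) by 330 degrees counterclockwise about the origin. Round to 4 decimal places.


x' = 2*cos(330) - -20*sin(330) = -8.2679
y' = 2*sin(330) + -20*cos(330) = -18.3205

(-8.2679, -18.3205)


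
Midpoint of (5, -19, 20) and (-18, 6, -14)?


Midpoint = ((5+-18)/2, (-19+6)/2, (20+-14)/2) = (-6.5, -6.5, 3)

(-6.5, -6.5, 3)


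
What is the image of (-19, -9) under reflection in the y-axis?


Reflection across y-axis: (x, y) -> (-x, y)
(-19, -9) -> (19, -9)

(19, -9)


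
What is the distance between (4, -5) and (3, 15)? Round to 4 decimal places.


d = sqrt((3-4)^2 + (15--5)^2) = 20.025

20.025


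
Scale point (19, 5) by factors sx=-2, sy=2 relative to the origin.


Scaling: (x*sx, y*sy) = (19*-2, 5*2) = (-38, 10)

(-38, 10)


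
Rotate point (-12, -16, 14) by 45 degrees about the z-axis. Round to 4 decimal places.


x' = -12*cos(45) - -16*sin(45) = 2.8284
y' = -12*sin(45) + -16*cos(45) = -19.799
z' = 14

(2.8284, -19.799, 14)


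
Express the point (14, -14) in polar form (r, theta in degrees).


r = sqrt(14^2 + (-14)^2) = 19.799
theta = atan2(-14, 14) = 315 degrees

r = 19.799, theta = 315 degrees


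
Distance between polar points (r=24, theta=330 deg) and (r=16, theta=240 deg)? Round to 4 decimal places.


d = sqrt(r1^2 + r2^2 - 2*r1*r2*cos(t2-t1))
d = sqrt(24^2 + 16^2 - 2*24*16*cos(240-330)) = 28.8444

28.8444


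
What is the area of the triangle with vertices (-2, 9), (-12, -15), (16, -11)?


Area = |x1(y2-y3) + x2(y3-y1) + x3(y1-y2)| / 2
= |-2*(-15--11) + -12*(-11-9) + 16*(9--15)| / 2
= 316

316


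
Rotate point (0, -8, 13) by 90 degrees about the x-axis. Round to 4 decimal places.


x' = 0
y' = -8*cos(90) - 13*sin(90) = -13
z' = -8*sin(90) + 13*cos(90) = -8

(0, -13, -8)


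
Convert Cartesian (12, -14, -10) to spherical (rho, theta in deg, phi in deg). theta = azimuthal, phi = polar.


rho = sqrt(12^2 + (-14)^2 + (-10)^2) = 20.9762
theta = atan2(-14, 12) = 310.6013 deg
phi = acos(-10/20.9762) = 118.4721 deg

rho = 20.9762, theta = 310.6013 deg, phi = 118.4721 deg


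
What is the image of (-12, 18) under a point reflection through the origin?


Reflection through origin: (x, y) -> (-x, -y)
(-12, 18) -> (12, -18)

(12, -18)


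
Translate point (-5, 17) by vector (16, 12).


Translation: (x+dx, y+dy) = (-5+16, 17+12) = (11, 29)

(11, 29)


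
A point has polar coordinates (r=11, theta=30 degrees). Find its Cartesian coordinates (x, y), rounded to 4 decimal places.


x = 11 * cos(30) = 9.5263
y = 11 * sin(30) = 5.5

(9.5263, 5.5)


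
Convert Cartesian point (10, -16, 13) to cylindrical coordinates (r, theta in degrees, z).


r = sqrt(10^2 + (-16)^2) = 18.868
theta = atan2(-16, 10) = 302.0054 deg
z = 13

r = 18.868, theta = 302.0054 deg, z = 13


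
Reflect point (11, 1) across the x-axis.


Reflection across x-axis: (x, y) -> (x, -y)
(11, 1) -> (11, -1)

(11, -1)


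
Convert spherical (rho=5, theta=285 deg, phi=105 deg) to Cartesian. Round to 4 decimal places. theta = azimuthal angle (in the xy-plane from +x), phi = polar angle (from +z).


x = 5 * sin(105) * cos(285) = 1.25
y = 5 * sin(105) * sin(285) = -4.6651
z = 5 * cos(105) = -1.2941

(1.25, -4.6651, -1.2941)


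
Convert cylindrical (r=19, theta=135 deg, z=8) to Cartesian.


x = 19 * cos(135) = -13.435
y = 19 * sin(135) = 13.435
z = 8

(-13.435, 13.435, 8)


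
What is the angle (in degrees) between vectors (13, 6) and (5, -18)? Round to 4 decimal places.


dot = 13*5 + 6*-18 = -43
|u| = 14.3178, |v| = 18.6815
cos(angle) = -0.1608
angle = 99.251 degrees

99.251 degrees


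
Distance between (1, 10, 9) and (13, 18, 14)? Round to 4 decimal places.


d = sqrt((13-1)^2 + (18-10)^2 + (14-9)^2) = 15.2643

15.2643


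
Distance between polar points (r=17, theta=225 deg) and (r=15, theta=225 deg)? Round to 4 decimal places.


d = sqrt(r1^2 + r2^2 - 2*r1*r2*cos(t2-t1))
d = sqrt(17^2 + 15^2 - 2*17*15*cos(225-225)) = 2

2


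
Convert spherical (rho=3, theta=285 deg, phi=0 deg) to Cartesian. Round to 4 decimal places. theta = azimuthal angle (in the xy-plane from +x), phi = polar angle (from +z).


x = 3 * sin(0) * cos(285) = 0
y = 3 * sin(0) * sin(285) = 0
z = 3 * cos(0) = 3

(0, 0, 3)


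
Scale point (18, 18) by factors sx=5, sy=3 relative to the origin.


Scaling: (x*sx, y*sy) = (18*5, 18*3) = (90, 54)

(90, 54)


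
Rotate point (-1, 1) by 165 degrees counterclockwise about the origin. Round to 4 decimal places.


x' = -1*cos(165) - 1*sin(165) = 0.7071
y' = -1*sin(165) + 1*cos(165) = -1.2247

(0.7071, -1.2247)


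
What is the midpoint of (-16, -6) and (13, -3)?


Midpoint = ((-16+13)/2, (-6+-3)/2) = (-1.5, -4.5)

(-1.5, -4.5)


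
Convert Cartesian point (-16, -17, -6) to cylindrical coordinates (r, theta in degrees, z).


r = sqrt((-16)^2 + (-17)^2) = 23.3452
theta = atan2(-17, -16) = 226.7357 deg
z = -6

r = 23.3452, theta = 226.7357 deg, z = -6


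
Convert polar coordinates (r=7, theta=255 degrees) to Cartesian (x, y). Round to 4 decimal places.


x = 7 * cos(255) = -1.8117
y = 7 * sin(255) = -6.7615

(-1.8117, -6.7615)


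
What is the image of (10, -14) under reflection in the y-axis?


Reflection across y-axis: (x, y) -> (-x, y)
(10, -14) -> (-10, -14)

(-10, -14)


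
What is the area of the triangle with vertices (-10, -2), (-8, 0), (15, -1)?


Area = |x1(y2-y3) + x2(y3-y1) + x3(y1-y2)| / 2
= |-10*(0--1) + -8*(-1--2) + 15*(-2-0)| / 2
= 24

24


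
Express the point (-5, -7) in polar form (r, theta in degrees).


r = sqrt((-5)^2 + (-7)^2) = 8.6023
theta = atan2(-7, -5) = 234.4623 degrees

r = 8.6023, theta = 234.4623 degrees


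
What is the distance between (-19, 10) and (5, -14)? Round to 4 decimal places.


d = sqrt((5--19)^2 + (-14-10)^2) = 33.9411

33.9411


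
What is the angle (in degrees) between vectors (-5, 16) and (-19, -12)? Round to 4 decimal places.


dot = -5*-19 + 16*-12 = -97
|u| = 16.7631, |v| = 22.4722
cos(angle) = -0.2575
angle = 104.9216 degrees

104.9216 degrees


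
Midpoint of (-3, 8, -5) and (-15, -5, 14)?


Midpoint = ((-3+-15)/2, (8+-5)/2, (-5+14)/2) = (-9, 1.5, 4.5)

(-9, 1.5, 4.5)


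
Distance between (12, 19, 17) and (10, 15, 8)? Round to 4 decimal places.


d = sqrt((10-12)^2 + (15-19)^2 + (8-17)^2) = 10.0499

10.0499


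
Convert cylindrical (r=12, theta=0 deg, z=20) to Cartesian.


x = 12 * cos(0) = 12
y = 12 * sin(0) = 0
z = 20

(12, 0, 20)


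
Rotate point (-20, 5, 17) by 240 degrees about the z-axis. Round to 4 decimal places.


x' = -20*cos(240) - 5*sin(240) = 14.3301
y' = -20*sin(240) + 5*cos(240) = 14.8205
z' = 17

(14.3301, 14.8205, 17)


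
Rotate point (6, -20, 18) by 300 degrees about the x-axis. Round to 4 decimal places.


x' = 6
y' = -20*cos(300) - 18*sin(300) = 5.5885
z' = -20*sin(300) + 18*cos(300) = 26.3205

(6, 5.5885, 26.3205)


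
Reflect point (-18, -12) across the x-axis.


Reflection across x-axis: (x, y) -> (x, -y)
(-18, -12) -> (-18, 12)

(-18, 12)


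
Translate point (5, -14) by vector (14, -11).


Translation: (x+dx, y+dy) = (5+14, -14+-11) = (19, -25)

(19, -25)


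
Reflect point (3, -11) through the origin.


Reflection through origin: (x, y) -> (-x, -y)
(3, -11) -> (-3, 11)

(-3, 11)


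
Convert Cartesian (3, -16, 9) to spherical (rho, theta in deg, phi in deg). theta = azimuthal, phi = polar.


rho = sqrt(3^2 + (-16)^2 + 9^2) = 18.6011
theta = atan2(-16, 3) = 280.6197 deg
phi = acos(9/18.6011) = 61.0633 deg

rho = 18.6011, theta = 280.6197 deg, phi = 61.0633 deg


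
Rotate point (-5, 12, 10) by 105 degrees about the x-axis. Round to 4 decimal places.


x' = -5
y' = 12*cos(105) - 10*sin(105) = -12.7651
z' = 12*sin(105) + 10*cos(105) = 9.0029

(-5, -12.7651, 9.0029)


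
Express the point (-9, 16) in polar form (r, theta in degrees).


r = sqrt((-9)^2 + 16^2) = 18.3576
theta = atan2(16, -9) = 119.3578 degrees

r = 18.3576, theta = 119.3578 degrees


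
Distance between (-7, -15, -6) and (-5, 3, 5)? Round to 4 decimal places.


d = sqrt((-5--7)^2 + (3--15)^2 + (5--6)^2) = 21.1896

21.1896


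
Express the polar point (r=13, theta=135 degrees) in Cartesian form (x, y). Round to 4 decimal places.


x = 13 * cos(135) = -9.1924
y = 13 * sin(135) = 9.1924

(-9.1924, 9.1924)


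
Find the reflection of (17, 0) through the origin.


Reflection through origin: (x, y) -> (-x, -y)
(17, 0) -> (-17, 0)

(-17, 0)


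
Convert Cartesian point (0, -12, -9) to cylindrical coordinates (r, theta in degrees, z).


r = sqrt(0^2 + (-12)^2) = 12
theta = atan2(-12, 0) = 270 deg
z = -9

r = 12, theta = 270 deg, z = -9


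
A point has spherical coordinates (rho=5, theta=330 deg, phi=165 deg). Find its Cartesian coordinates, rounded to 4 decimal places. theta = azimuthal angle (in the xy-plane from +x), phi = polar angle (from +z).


x = 5 * sin(165) * cos(330) = 1.1207
y = 5 * sin(165) * sin(330) = -0.647
z = 5 * cos(165) = -4.8296

(1.1207, -0.647, -4.8296)


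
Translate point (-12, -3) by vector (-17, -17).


Translation: (x+dx, y+dy) = (-12+-17, -3+-17) = (-29, -20)

(-29, -20)


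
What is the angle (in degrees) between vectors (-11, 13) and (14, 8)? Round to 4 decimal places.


dot = -11*14 + 13*8 = -50
|u| = 17.0294, |v| = 16.1245
cos(angle) = -0.1821
angle = 100.4915 degrees

100.4915 degrees


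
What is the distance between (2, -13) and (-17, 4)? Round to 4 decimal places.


d = sqrt((-17-2)^2 + (4--13)^2) = 25.4951

25.4951


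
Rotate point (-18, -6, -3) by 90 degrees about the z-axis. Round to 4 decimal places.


x' = -18*cos(90) - -6*sin(90) = 6
y' = -18*sin(90) + -6*cos(90) = -18
z' = -3

(6, -18, -3)


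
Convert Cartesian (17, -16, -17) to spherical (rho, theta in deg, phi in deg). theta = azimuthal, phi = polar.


rho = sqrt(17^2 + (-16)^2 + (-17)^2) = 28.8791
theta = atan2(-16, 17) = 316.7357 deg
phi = acos(-17/28.8791) = 126.0621 deg

rho = 28.8791, theta = 316.7357 deg, phi = 126.0621 deg


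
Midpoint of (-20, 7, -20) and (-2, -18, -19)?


Midpoint = ((-20+-2)/2, (7+-18)/2, (-20+-19)/2) = (-11, -5.5, -19.5)

(-11, -5.5, -19.5)


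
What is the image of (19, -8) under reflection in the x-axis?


Reflection across x-axis: (x, y) -> (x, -y)
(19, -8) -> (19, 8)

(19, 8)


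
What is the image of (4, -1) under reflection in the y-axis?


Reflection across y-axis: (x, y) -> (-x, y)
(4, -1) -> (-4, -1)

(-4, -1)


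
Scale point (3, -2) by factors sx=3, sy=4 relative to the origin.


Scaling: (x*sx, y*sy) = (3*3, -2*4) = (9, -8)

(9, -8)


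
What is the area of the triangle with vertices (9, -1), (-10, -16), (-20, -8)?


Area = |x1(y2-y3) + x2(y3-y1) + x3(y1-y2)| / 2
= |9*(-16--8) + -10*(-8--1) + -20*(-1--16)| / 2
= 151

151
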